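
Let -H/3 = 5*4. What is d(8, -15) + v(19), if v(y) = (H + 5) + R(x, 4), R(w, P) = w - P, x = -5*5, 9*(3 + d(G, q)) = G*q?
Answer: -301/3 ≈ -100.33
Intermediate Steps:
d(G, q) = -3 + G*q/9 (d(G, q) = -3 + (G*q)/9 = -3 + G*q/9)
x = -25
H = -60 (H = -15*4 = -3*20 = -60)
v(y) = -84 (v(y) = (-60 + 5) + (-25 - 1*4) = -55 + (-25 - 4) = -55 - 29 = -84)
d(8, -15) + v(19) = (-3 + (⅑)*8*(-15)) - 84 = (-3 - 40/3) - 84 = -49/3 - 84 = -301/3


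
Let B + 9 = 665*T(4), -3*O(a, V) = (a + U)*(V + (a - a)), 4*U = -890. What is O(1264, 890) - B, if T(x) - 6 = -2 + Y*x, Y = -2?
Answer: -918928/3 ≈ -3.0631e+5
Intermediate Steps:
U = -445/2 (U = (¼)*(-890) = -445/2 ≈ -222.50)
T(x) = 4 - 2*x (T(x) = 6 + (-2 - 2*x) = 4 - 2*x)
O(a, V) = -V*(-445/2 + a)/3 (O(a, V) = -(a - 445/2)*(V + (a - a))/3 = -(-445/2 + a)*(V + 0)/3 = -(-445/2 + a)*V/3 = -V*(-445/2 + a)/3)
B = -2669 (B = -9 + 665*(4 - 2*4) = -9 + 665*(4 - 8) = -9 + 665*(-4) = -9 - 2660 = -2669)
O(1264, 890) - B = (⅙)*890*(445 - 2*1264) - 1*(-2669) = (⅙)*890*(445 - 2528) + 2669 = (⅙)*890*(-2083) + 2669 = -926935/3 + 2669 = -918928/3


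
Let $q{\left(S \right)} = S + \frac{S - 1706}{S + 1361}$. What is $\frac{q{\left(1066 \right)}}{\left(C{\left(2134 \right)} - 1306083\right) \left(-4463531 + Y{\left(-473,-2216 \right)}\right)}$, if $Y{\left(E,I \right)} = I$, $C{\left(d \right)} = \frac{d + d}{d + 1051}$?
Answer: $\frac{633702790}{3468169438934003331} \approx 1.8272 \cdot 10^{-10}$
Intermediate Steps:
$C{\left(d \right)} = \frac{2 d}{1051 + d}$
$q{\left(S \right)} = S + \frac{-1706 + S}{1361 + S}$
$\frac{q{\left(1066 \right)}}{\left(C{\left(2134 \right)} - 1306083\right) \left(-4463531 + Y{\left(-473,-2216 \right)}\right)} = \frac{\frac{1}{1361 + 1066} \left(-1706 + 1066^{2} + 1362 \cdot 1066\right)}{\left(2 \cdot 2134 \frac{1}{1051 + 2134} - 1306083\right) \left(-4463531 - 2216\right)} = \frac{\frac{1}{2427} \left(-1706 + 1136356 + 1451892\right)}{\left(2 \cdot 2134 \cdot \frac{1}{3185} - 1306083\right) \left(-4465747\right)} = \frac{\frac{1}{2427} \cdot 2586542}{\left(2 \cdot 2134 \cdot \frac{1}{3185} - 1306083\right) \left(-4465747\right)} = \frac{2586542}{2427 \left(\frac{4268}{3185} - 1306083\right) \left(-4465747\right)} = \frac{2586542}{2427 \left(\left(- \frac{4159870087}{3185}\right) \left(-4465747\right)\right)} = \frac{2586542}{2427 \cdot \frac{1428994412416153}{245}} = \frac{2586542}{2427} \cdot \frac{245}{1428994412416153} = \frac{633702790}{3468169438934003331}$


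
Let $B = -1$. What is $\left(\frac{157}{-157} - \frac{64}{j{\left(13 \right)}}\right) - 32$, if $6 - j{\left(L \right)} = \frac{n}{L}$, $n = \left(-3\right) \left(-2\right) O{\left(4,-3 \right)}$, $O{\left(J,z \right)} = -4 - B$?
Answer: $- \frac{125}{3} \approx -41.667$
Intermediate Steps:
$O{\left(J,z \right)} = -3$ ($O{\left(J,z \right)} = -4 - -1 = -4 + 1 = -3$)
$n = -18$ ($n = \left(-3\right) \left(-2\right) \left(-3\right) = 6 \left(-3\right) = -18$)
$j{\left(L \right)} = 6 + \frac{18}{L}$ ($j{\left(L \right)} = 6 - - \frac{18}{L} = 6 + \frac{18}{L}$)
$\left(\frac{157}{-157} - \frac{64}{j{\left(13 \right)}}\right) - 32 = \left(\frac{157}{-157} - \frac{64}{6 + \frac{18}{13}}\right) - 32 = \left(157 \left(- \frac{1}{157}\right) - \frac{64}{6 + 18 \cdot \frac{1}{13}}\right) - 32 = \left(-1 - \frac{64}{6 + \frac{18}{13}}\right) - 32 = \left(-1 - \frac{64}{\frac{96}{13}}\right) - 32 = \left(-1 - \frac{26}{3}\right) - 32 = - \frac{29}{3} - 32 = - \frac{125}{3}$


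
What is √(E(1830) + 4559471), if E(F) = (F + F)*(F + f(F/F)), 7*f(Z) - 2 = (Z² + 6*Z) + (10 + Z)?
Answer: √552118679/7 ≈ 3356.7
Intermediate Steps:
f(Z) = 12/7 + Z + Z²/7 (f(Z) = 2/7 + ((Z² + 6*Z) + (10 + Z))/7 = 2/7 + (10 + Z² + 7*Z)/7 = 2/7 + (10/7 + Z + Z²/7) = 12/7 + Z + Z²/7)
E(F) = 2*F*(20/7 + F) (E(F) = (F + F)*(F + (12/7 + F/F + (F/F)²/7)) = (2*F)*(F + (12/7 + 1 + (⅐)*1²)) = (2*F)*(F + (12/7 + 1 + (⅐)*1)) = (2*F)*(F + (12/7 + 1 + ⅐)) = (2*F)*(F + 20/7) = (2*F)*(20/7 + F) = 2*F*(20/7 + F))
√(E(1830) + 4559471) = √((2/7)*1830*(20 + 7*1830) + 4559471) = √((2/7)*1830*(20 + 12810) + 4559471) = √((2/7)*1830*12830 + 4559471) = √(46957800/7 + 4559471) = √(78874097/7) = √552118679/7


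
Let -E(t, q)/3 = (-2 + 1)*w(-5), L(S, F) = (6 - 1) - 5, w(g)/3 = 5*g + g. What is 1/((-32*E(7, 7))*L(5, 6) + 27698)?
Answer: 1/27698 ≈ 3.6104e-5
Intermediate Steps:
w(g) = 18*g (w(g) = 3*(5*g + g) = 3*(6*g) = 18*g)
L(S, F) = 0 (L(S, F) = 5 - 5 = 0)
E(t, q) = -270 (E(t, q) = -3*(-2 + 1)*18*(-5) = -(-3)*(-90) = -3*90 = -270)
1/((-32*E(7, 7))*L(5, 6) + 27698) = 1/(-32*(-270)*0 + 27698) = 1/(8640*0 + 27698) = 1/(0 + 27698) = 1/27698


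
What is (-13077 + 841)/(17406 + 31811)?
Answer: -1748/7031 ≈ -0.24861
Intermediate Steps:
(-13077 + 841)/(17406 + 31811) = -12236/49217 = -12236*1/49217 = -1748/7031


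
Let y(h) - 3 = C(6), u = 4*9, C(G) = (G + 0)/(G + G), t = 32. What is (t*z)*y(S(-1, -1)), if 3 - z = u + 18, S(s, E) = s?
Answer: -5712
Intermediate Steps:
C(G) = 1/2 (C(G) = G/((2*G)) = G*(1/(2*G)) = 1/2)
u = 36
z = -51 (z = 3 - (36 + 18) = 3 - 1*54 = 3 - 54 = -51)
y(h) = 7/2 (y(h) = 3 + 1/2 = 7/2)
(t*z)*y(S(-1, -1)) = (32*(-51))*(7/2) = -1632*7/2 = -5712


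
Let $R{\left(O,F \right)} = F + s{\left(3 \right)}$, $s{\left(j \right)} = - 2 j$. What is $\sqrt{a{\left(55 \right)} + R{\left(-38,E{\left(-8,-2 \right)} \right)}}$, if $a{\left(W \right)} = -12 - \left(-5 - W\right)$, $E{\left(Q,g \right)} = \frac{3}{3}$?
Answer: $\sqrt{43} \approx 6.5574$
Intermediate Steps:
$E{\left(Q,g \right)} = 1$ ($E{\left(Q,g \right)} = 3 \cdot \frac{1}{3} = 1$)
$a{\left(W \right)} = -7 + W$ ($a{\left(W \right)} = -12 + \left(5 + W\right) = -7 + W$)
$R{\left(O,F \right)} = -6 + F$ ($R{\left(O,F \right)} = F - 6 = -6 + F$)
$\sqrt{a{\left(55 \right)} + R{\left(-38,E{\left(-8,-2 \right)} \right)}} = \sqrt{\left(-7 + 55\right) + \left(-6 + 1\right)} = \sqrt{48 - 5} = \sqrt{43}$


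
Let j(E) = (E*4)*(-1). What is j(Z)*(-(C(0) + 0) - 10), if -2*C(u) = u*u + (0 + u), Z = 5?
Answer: 200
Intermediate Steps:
C(u) = -u/2 - u**2/2 (C(u) = -(u*u + (0 + u))/2 = -(u**2 + u)/2 = -(u + u**2)/2 = -u/2 - u**2/2)
j(E) = -4*E (j(E) = (4*E)*(-1) = -4*E)
j(Z)*(-(C(0) + 0) - 10) = (-4*5)*(-(-1/2*0*(1 + 0) + 0) - 10) = -20*(-(-1/2*0*1 + 0) - 10) = -20*(-(0 + 0) - 10) = -20*(-1*0 - 10) = -20*(0 - 10) = -20*(-10) = 200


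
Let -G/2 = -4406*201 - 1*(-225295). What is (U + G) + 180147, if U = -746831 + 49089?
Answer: 803027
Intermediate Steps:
G = 1320622 (G = -2*(-4406*201 - 1*(-225295)) = -2*(-885606 + 225295) = -2*(-660311) = 1320622)
U = -697742
(U + G) + 180147 = (-697742 + 1320622) + 180147 = 622880 + 180147 = 803027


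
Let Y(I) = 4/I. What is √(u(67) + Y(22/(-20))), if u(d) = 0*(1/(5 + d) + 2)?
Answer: 2*I*√110/11 ≈ 1.9069*I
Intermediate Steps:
u(d) = 0 (u(d) = 0*(2 + 1/(5 + d)) = 0)
√(u(67) + Y(22/(-20))) = √(0 + 4/((22/(-20)))) = √(0 + 4/((22*(-1/20)))) = √(0 + 4/(-11/10)) = √(0 + 4*(-10/11)) = √(0 - 40/11) = √(-40/11) = 2*I*√110/11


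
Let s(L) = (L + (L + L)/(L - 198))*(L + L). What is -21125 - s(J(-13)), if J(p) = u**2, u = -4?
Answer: -1968455/91 ≈ -21631.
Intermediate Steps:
J(p) = 16 (J(p) = (-4)**2 = 16)
s(L) = 2*L*(L + 2*L/(-198 + L)) (s(L) = (L + (2*L)/(-198 + L))*(2*L) = (L + 2*L/(-198 + L))*(2*L) = 2*L*(L + 2*L/(-198 + L)))
-21125 - s(J(-13)) = -21125 - 2*16**2*(-196 + 16)/(-198 + 16) = -21125 - 2*256*(-180)/(-182) = -21125 - 2*256*(-1)*(-180)/182 = -21125 - 1*46080/91 = -21125 - 46080/91 = -1968455/91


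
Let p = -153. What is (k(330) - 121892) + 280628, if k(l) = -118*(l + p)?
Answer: 137850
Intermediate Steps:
k(l) = 18054 - 118*l (k(l) = -118*(l - 153) = -118*(-153 + l) = 18054 - 118*l)
(k(330) - 121892) + 280628 = ((18054 - 118*330) - 121892) + 280628 = ((18054 - 38940) - 121892) + 280628 = (-20886 - 121892) + 280628 = -142778 + 280628 = 137850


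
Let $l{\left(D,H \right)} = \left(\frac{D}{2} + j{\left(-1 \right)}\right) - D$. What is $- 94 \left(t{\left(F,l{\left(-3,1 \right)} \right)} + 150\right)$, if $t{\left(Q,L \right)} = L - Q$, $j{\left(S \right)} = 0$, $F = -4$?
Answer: $-14617$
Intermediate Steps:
$l{\left(D,H \right)} = - \frac{D}{2}$ ($l{\left(D,H \right)} = \left(\frac{D}{2} + 0\right) - D = \frac{D}{2} - D = - \frac{D}{2}$)
$- 94 \left(t{\left(F,l{\left(-3,1 \right)} \right)} + 150\right) = - 94 \left(\left(\left(- \frac{1}{2}\right) \left(-3\right) - -4\right) + 150\right) = - 94 \left(\left(\frac{3}{2} + 4\right) + 150\right) = - 94 \left(\frac{11}{2} + 150\right) = \left(-94\right) \frac{311}{2} = -14617$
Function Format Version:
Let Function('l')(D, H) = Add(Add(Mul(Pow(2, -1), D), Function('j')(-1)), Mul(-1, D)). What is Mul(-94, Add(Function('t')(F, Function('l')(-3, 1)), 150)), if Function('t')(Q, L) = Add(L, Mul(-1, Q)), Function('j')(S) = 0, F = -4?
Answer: -14617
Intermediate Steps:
Function('l')(D, H) = Mul(Rational(-1, 2), D) (Function('l')(D, H) = Add(Add(Mul(Pow(2, -1), D), 0), Mul(-1, D)) = Add(Add(Mul(Rational(1, 2), D), 0), Mul(-1, D)) = Add(Mul(Rational(1, 2), D), Mul(-1, D)) = Mul(Rational(-1, 2), D))
Mul(-94, Add(Function('t')(F, Function('l')(-3, 1)), 150)) = Mul(-94, Add(Add(Mul(Rational(-1, 2), -3), Mul(-1, -4)), 150)) = Mul(-94, Add(Add(Rational(3, 2), 4), 150)) = Mul(-94, Add(Rational(11, 2), 150)) = Mul(-94, Rational(311, 2)) = -14617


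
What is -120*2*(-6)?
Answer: 1440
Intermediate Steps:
-120*2*(-6) = -20*12*(-6) = -240*(-6) = 1440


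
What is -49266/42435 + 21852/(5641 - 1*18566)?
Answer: -1511162/529925 ≈ -2.8517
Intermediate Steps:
-49266/42435 + 21852/(5641 - 1*18566) = -49266*1/42435 + 21852/(5641 - 18566) = -238/205 + 21852/(-12925) = -238/205 + 21852*(-1/12925) = -238/205 - 21852/12925 = -1511162/529925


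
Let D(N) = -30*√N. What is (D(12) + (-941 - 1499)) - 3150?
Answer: -5590 - 60*√3 ≈ -5693.9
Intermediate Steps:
(D(12) + (-941 - 1499)) - 3150 = (-60*√3 + (-941 - 1499)) - 3150 = (-60*√3 - 2440) - 3150 = (-2440 - 60*√3) - 3150 = -5590 - 60*√3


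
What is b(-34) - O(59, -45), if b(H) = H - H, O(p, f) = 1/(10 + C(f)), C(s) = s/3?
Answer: ⅕ ≈ 0.20000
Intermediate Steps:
C(s) = s/3 (C(s) = s*(⅓) = s/3)
O(p, f) = 1/(10 + f/3)
b(H) = 0
b(-34) - O(59, -45) = 0 - 3/(30 - 45) = 0 - 3/(-15) = 0 - 3*(-1)/15 = 0 - 1*(-⅕) = 0 + ⅕ = ⅕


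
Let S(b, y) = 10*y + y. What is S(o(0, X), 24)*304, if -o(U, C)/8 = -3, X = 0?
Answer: 80256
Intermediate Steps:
o(U, C) = 24 (o(U, C) = -8*(-3) = 24)
S(b, y) = 11*y
S(o(0, X), 24)*304 = (11*24)*304 = 264*304 = 80256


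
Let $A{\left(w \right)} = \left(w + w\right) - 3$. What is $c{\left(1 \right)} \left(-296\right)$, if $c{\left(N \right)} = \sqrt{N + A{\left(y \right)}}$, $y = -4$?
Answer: $- 296 i \sqrt{10} \approx - 936.03 i$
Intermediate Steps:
$A{\left(w \right)} = -3 + 2 w$ ($A{\left(w \right)} = 2 w - 3 = -3 + 2 w$)
$c{\left(N \right)} = \sqrt{-11 + N}$ ($c{\left(N \right)} = \sqrt{N + \left(-3 + 2 \left(-4\right)\right)} = \sqrt{N - 11} = \sqrt{-11 + N}$)
$c{\left(1 \right)} \left(-296\right) = \sqrt{-11 + 1} \left(-296\right) = \sqrt{-10} \left(-296\right) = i \sqrt{10} \left(-296\right) = - 296 i \sqrt{10}$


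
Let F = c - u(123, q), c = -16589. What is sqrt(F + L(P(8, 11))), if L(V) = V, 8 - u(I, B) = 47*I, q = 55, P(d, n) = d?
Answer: 2*I*sqrt(2702) ≈ 103.96*I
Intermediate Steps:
u(I, B) = 8 - 47*I
F = -10816 (F = -16589 - (8 - 47*123) = -16589 - (8 - 5781) = -16589 - 1*(-5773) = -16589 + 5773 = -10816)
sqrt(F + L(P(8, 11))) = sqrt(-10816 + 8) = sqrt(-10808) = 2*I*sqrt(2702)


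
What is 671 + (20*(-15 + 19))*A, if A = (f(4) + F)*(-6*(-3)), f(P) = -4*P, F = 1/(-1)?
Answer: -23809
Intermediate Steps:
F = -1
A = -306 (A = (-4*4 - 1)*(-6*(-3)) = (-16 - 1)*18 = -17*18 = -306)
671 + (20*(-15 + 19))*A = 671 + (20*(-15 + 19))*(-306) = 671 + (20*4)*(-306) = 671 + 80*(-306) = 671 - 24480 = -23809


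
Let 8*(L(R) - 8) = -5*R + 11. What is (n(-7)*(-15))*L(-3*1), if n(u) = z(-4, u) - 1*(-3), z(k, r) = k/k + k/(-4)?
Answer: -3375/4 ≈ -843.75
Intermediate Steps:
z(k, r) = 1 - k/4 (z(k, r) = 1 + k*(-1/4) = 1 - k/4)
n(u) = 5 (n(u) = (1 - 1/4*(-4)) - 1*(-3) = (1 + 1) + 3 = 2 + 3 = 5)
L(R) = 75/8 - 5*R/8 (L(R) = 8 + (-5*R + 11)/8 = 8 + (11 - 5*R)/8 = 8 + (11/8 - 5*R/8) = 75/8 - 5*R/8)
(n(-7)*(-15))*L(-3*1) = (5*(-15))*(75/8 - (-15)/8) = -75*(75/8 - 5/8*(-3)) = -75*(75/8 + 15/8) = -75*45/4 = -3375/4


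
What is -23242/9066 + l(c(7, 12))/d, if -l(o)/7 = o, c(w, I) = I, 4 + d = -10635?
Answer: -123255047/48226587 ≈ -2.5557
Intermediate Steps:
d = -10639 (d = -4 - 10635 = -10639)
l(o) = -7*o
-23242/9066 + l(c(7, 12))/d = -23242/9066 - 7*12/(-10639) = -23242*1/9066 - 84*(-1/10639) = -11621/4533 + 84/10639 = -123255047/48226587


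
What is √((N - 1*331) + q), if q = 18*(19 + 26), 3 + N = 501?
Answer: √977 ≈ 31.257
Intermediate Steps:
N = 498 (N = -3 + 501 = 498)
q = 810 (q = 18*45 = 810)
√((N - 1*331) + q) = √((498 - 1*331) + 810) = √((498 - 331) + 810) = √(167 + 810) = √977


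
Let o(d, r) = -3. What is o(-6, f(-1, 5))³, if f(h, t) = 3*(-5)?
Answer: -27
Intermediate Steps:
f(h, t) = -15
o(-6, f(-1, 5))³ = (-3)³ = -27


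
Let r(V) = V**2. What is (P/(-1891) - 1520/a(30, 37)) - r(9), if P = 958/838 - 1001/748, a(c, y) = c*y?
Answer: -492609338369/5980499292 ≈ -82.369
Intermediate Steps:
P = -5557/28492 (P = 958*(1/838) - 1001*1/748 = 479/419 - 91/68 = -5557/28492 ≈ -0.19504)
(P/(-1891) - 1520/a(30, 37)) - r(9) = (-5557/28492/(-1891) - 1520/(30*37)) - 1*9**2 = (-5557/28492*(-1/1891) - 1520/1110) - 1*81 = (5557/53878372 - 1520*1/1110) - 81 = (5557/53878372 - 152/111) - 81 = -8188895717/5980499292 - 81 = -492609338369/5980499292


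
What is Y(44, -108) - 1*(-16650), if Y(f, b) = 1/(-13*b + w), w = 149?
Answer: 25857451/1553 ≈ 16650.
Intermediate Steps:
Y(f, b) = 1/(149 - 13*b) (Y(f, b) = 1/(-13*b + 149) = 1/(149 - 13*b))
Y(44, -108) - 1*(-16650) = -1/(-149 + 13*(-108)) - 1*(-16650) = -1/(-149 - 1404) + 16650 = -1/(-1553) + 16650 = -1*(-1/1553) + 16650 = 1/1553 + 16650 = 25857451/1553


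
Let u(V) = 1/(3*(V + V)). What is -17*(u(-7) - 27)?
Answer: 19295/42 ≈ 459.40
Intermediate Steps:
u(V) = 1/(6*V) (u(V) = 1/(3*(2*V)) = 1/(6*V))
-17*(u(-7) - 27) = -17*((⅙)/(-7) - 27) = -17*((⅙)*(-⅐) - 27) = -17*(-1/42 - 27) = -17*(-1135/42) = 19295/42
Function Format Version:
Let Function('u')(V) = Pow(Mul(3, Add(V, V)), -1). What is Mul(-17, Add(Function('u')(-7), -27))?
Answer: Rational(19295, 42) ≈ 459.40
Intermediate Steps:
Function('u')(V) = Mul(Rational(1, 6), Pow(V, -1)) (Function('u')(V) = Pow(Mul(3, Mul(2, V)), -1) = Pow(Mul(6, V), -1) = Mul(Rational(1, 6), Pow(V, -1)))
Mul(-17, Add(Function('u')(-7), -27)) = Mul(-17, Add(Mul(Rational(1, 6), Pow(-7, -1)), -27)) = Mul(-17, Add(Mul(Rational(1, 6), Rational(-1, 7)), -27)) = Mul(-17, Add(Rational(-1, 42), -27)) = Mul(-17, Rational(-1135, 42)) = Rational(19295, 42)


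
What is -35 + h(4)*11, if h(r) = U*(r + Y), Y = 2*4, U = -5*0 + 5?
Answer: 625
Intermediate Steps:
U = 5 (U = 0 + 5 = 5)
Y = 8
h(r) = 40 + 5*r (h(r) = 5*(r + 8) = 5*(8 + r) = 40 + 5*r)
-35 + h(4)*11 = -35 + (40 + 5*4)*11 = -35 + (40 + 20)*11 = -35 + 60*11 = -35 + 660 = 625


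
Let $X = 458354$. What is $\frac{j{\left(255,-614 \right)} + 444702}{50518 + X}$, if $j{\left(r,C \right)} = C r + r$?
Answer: $\frac{96129}{169624} \approx 0.56672$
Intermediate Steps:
$j{\left(r,C \right)} = r + C r$
$\frac{j{\left(255,-614 \right)} + 444702}{50518 + X} = \frac{255 \left(1 - 614\right) + 444702}{50518 + 458354} = \frac{255 \left(-613\right) + 444702}{508872} = \left(-156315 + 444702\right) \frac{1}{508872} = 288387 \cdot \frac{1}{508872} = \frac{96129}{169624}$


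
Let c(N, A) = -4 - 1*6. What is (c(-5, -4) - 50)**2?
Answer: 3600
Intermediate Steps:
c(N, A) = -10 (c(N, A) = -4 - 6 = -10)
(c(-5, -4) - 50)**2 = (-10 - 50)**2 = (-60)**2 = 3600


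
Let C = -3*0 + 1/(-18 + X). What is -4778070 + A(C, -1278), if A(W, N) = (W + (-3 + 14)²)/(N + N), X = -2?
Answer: -244254940819/51120 ≈ -4.7781e+6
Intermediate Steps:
C = -1/20 (C = -3*0 + 1/(-18 - 2) = 0 + 1/(-20) = 0 - 1/20 = -1/20 ≈ -0.050000)
A(W, N) = (121 + W)/(2*N) (A(W, N) = (W + 11²)/((2*N)) = (W + 121)*(1/(2*N)) = (121 + W)*(1/(2*N)) = (121 + W)/(2*N))
-4778070 + A(C, -1278) = -4778070 + (½)*(121 - 1/20)/(-1278) = -4778070 + (½)*(-1/1278)*(2419/20) = -4778070 - 2419/51120 = -244254940819/51120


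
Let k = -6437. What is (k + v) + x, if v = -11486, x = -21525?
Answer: -39448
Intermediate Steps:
(k + v) + x = (-6437 - 11486) - 21525 = -17923 - 21525 = -39448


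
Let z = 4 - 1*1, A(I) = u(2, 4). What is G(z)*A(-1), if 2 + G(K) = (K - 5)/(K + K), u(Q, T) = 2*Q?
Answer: -28/3 ≈ -9.3333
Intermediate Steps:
A(I) = 4 (A(I) = 2*2 = 4)
z = 3 (z = 4 - 1 = 3)
G(K) = -2 + (-5 + K)/(2*K) (G(K) = -2 + (K - 5)/(K + K) = -2 + (-5 + K)/((2*K)) = -2 + (-5 + K)*(1/(2*K)) = -2 + (-5 + K)/(2*K))
G(z)*A(-1) = ((1/2)*(-5 - 3*3)/3)*4 = ((1/2)*(1/3)*(-5 - 9))*4 = ((1/2)*(1/3)*(-14))*4 = -7/3*4 = -28/3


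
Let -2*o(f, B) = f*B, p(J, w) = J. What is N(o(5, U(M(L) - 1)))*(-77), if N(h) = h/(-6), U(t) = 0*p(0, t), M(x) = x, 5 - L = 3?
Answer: 0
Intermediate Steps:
L = 2 (L = 5 - 1*3 = 5 - 3 = 2)
U(t) = 0 (U(t) = 0*0 = 0)
o(f, B) = -B*f/2 (o(f, B) = -f*B/2 = -B*f/2)
N(h) = -h/6 (N(h) = h*(-⅙) = -h/6)
N(o(5, U(M(L) - 1)))*(-77) = -(-1)*0*5/12*(-77) = -⅙*0*(-77) = 0*(-77) = 0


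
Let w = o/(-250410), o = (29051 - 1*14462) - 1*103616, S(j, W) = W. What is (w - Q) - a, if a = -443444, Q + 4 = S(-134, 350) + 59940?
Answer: 95946683807/250410 ≈ 3.8316e+5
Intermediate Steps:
o = -89027 (o = (29051 - 14462) - 103616 = 14589 - 103616 = -89027)
Q = 60286 (Q = -4 + (350 + 59940) = -4 + 60290 = 60286)
w = 89027/250410 (w = -89027/(-250410) = -89027*(-1/250410) = 89027/250410 ≈ 0.35553)
(w - Q) - a = (89027/250410 - 1*60286) - 1*(-443444) = (89027/250410 - 60286) + 443444 = -15096128233/250410 + 443444 = 95946683807/250410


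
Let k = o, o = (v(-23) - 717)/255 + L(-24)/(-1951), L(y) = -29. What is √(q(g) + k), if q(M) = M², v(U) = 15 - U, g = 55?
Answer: √748066075448955/497505 ≈ 54.976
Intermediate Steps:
o = -1317334/497505 (o = ((15 - 1*(-23)) - 717)/255 - 29/(-1951) = ((15 + 23) - 717)*(1/255) - 29*(-1/1951) = (38 - 717)*(1/255) + 29/1951 = -679*1/255 + 29/1951 = -679/255 + 29/1951 = -1317334/497505 ≈ -2.6479)
k = -1317334/497505 ≈ -2.6479
√(q(g) + k) = √(55² - 1317334/497505) = √(3025 - 1317334/497505) = √(1503635291/497505) = √748066075448955/497505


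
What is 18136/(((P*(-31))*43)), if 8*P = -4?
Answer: 36272/1333 ≈ 27.211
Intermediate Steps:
P = -½ (P = (⅛)*(-4) = -½ ≈ -0.50000)
18136/(((P*(-31))*43)) = 18136/((-½*(-31)*43)) = 18136/(((31/2)*43)) = 18136/(1333/2) = 18136*(2/1333) = 36272/1333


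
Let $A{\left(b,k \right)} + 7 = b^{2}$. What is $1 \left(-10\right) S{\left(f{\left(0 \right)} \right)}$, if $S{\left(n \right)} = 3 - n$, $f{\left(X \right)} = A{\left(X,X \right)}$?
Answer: $-100$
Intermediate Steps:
$A{\left(b,k \right)} = -7 + b^{2}$
$f{\left(X \right)} = -7 + X^{2}$
$1 \left(-10\right) S{\left(f{\left(0 \right)} \right)} = 1 \left(-10\right) \left(3 - \left(-7 + 0^{2}\right)\right) = - 10 \left(3 - \left(-7 + 0\right)\right) = - 10 \left(3 - -7\right) = - 10 \left(3 + 7\right) = \left(-10\right) 10 = -100$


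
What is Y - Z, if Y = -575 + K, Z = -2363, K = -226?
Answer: 1562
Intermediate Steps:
Y = -801 (Y = -575 - 226 = -801)
Y - Z = -801 - 1*(-2363) = -801 + 2363 = 1562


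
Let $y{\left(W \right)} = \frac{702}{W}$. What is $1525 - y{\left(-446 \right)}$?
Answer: $\frac{340426}{223} \approx 1526.6$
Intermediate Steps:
$1525 - y{\left(-446 \right)} = 1525 - \frac{702}{-446} = 1525 - 702 \left(- \frac{1}{446}\right) = 1525 - - \frac{351}{223} = 1525 + \frac{351}{223} = \frac{340426}{223}$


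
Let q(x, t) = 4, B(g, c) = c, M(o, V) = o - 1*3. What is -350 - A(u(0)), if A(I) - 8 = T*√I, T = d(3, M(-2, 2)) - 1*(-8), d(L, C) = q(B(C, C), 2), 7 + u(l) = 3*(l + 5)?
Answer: -358 - 24*√2 ≈ -391.94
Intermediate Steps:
M(o, V) = -3 + o (M(o, V) = o - 3 = -3 + o)
u(l) = 8 + 3*l (u(l) = -7 + 3*(l + 5) = -7 + 3*(5 + l) = -7 + (15 + 3*l) = 8 + 3*l)
d(L, C) = 4
T = 12 (T = 4 - 1*(-8) = 4 + 8 = 12)
A(I) = 8 + 12*√I
-350 - A(u(0)) = -350 - (8 + 12*√(8 + 3*0)) = -350 - (8 + 12*√(8 + 0)) = -350 - (8 + 12*√8) = -350 - (8 + 12*(2*√2)) = -350 - (8 + 24*√2) = -350 + (-8 - 24*√2) = -358 - 24*√2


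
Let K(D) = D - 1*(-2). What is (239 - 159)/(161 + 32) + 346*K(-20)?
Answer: -1201924/193 ≈ -6227.6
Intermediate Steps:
K(D) = 2 + D (K(D) = D + 2 = 2 + D)
(239 - 159)/(161 + 32) + 346*K(-20) = (239 - 159)/(161 + 32) + 346*(2 - 20) = 80/193 + 346*(-18) = 80*(1/193) - 6228 = 80/193 - 6228 = -1201924/193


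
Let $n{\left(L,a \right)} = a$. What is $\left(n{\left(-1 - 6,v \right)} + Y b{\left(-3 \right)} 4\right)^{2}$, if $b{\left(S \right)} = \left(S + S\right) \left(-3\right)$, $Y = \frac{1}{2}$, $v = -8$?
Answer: $784$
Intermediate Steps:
$Y = \frac{1}{2} \approx 0.5$
$b{\left(S \right)} = - 6 S$ ($b{\left(S \right)} = 2 S \left(-3\right) = - 6 S$)
$\left(n{\left(-1 - 6,v \right)} + Y b{\left(-3 \right)} 4\right)^{2} = \left(-8 + \frac{\left(-6\right) \left(-3\right)}{2} \cdot 4\right)^{2} = \left(-8 + \frac{1}{2} \cdot 18 \cdot 4\right)^{2} = \left(-8 + 9 \cdot 4\right)^{2} = \left(-8 + 36\right)^{2} = 28^{2} = 784$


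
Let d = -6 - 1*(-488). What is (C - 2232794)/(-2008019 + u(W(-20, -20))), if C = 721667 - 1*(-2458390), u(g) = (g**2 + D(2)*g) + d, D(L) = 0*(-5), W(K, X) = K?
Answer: -947263/2007137 ≈ -0.47195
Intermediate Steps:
D(L) = 0
d = 482 (d = -6 + 488 = 482)
u(g) = 482 + g**2 (u(g) = (g**2 + 0*g) + 482 = (g**2 + 0) + 482 = g**2 + 482 = 482 + g**2)
C = 3180057 (C = 721667 + 2458390 = 3180057)
(C - 2232794)/(-2008019 + u(W(-20, -20))) = (3180057 - 2232794)/(-2008019 + (482 + (-20)**2)) = 947263/(-2008019 + (482 + 400)) = 947263/(-2008019 + 882) = 947263/(-2007137) = 947263*(-1/2007137) = -947263/2007137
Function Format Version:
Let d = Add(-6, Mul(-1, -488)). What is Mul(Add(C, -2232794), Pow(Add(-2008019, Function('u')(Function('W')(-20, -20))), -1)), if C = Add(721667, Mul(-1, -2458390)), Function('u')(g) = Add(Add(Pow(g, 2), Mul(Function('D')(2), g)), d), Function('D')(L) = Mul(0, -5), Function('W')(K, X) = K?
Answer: Rational(-947263, 2007137) ≈ -0.47195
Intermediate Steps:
Function('D')(L) = 0
d = 482 (d = Add(-6, 488) = 482)
Function('u')(g) = Add(482, Pow(g, 2)) (Function('u')(g) = Add(Add(Pow(g, 2), Mul(0, g)), 482) = Add(Add(Pow(g, 2), 0), 482) = Add(Pow(g, 2), 482) = Add(482, Pow(g, 2)))
C = 3180057 (C = Add(721667, 2458390) = 3180057)
Mul(Add(C, -2232794), Pow(Add(-2008019, Function('u')(Function('W')(-20, -20))), -1)) = Mul(Add(3180057, -2232794), Pow(Add(-2008019, Add(482, Pow(-20, 2))), -1)) = Mul(947263, Pow(Add(-2008019, Add(482, 400)), -1)) = Mul(947263, Pow(Add(-2008019, 882), -1)) = Mul(947263, Pow(-2007137, -1)) = Mul(947263, Rational(-1, 2007137)) = Rational(-947263, 2007137)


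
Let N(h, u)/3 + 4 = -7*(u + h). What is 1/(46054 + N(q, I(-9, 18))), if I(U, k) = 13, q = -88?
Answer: 1/47617 ≈ 2.1001e-5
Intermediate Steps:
N(h, u) = -12 - 21*h - 21*u (N(h, u) = -12 + 3*(-7*(u + h)) = -12 + 3*(-7*(h + u)) = -12 + 3*(-7*h - 7*u) = -12 + (-21*h - 21*u) = -12 - 21*h - 21*u)
1/(46054 + N(q, I(-9, 18))) = 1/(46054 + (-12 - 21*(-88) - 21*13)) = 1/(46054 + (-12 + 1848 - 273)) = 1/(46054 + 1563) = 1/47617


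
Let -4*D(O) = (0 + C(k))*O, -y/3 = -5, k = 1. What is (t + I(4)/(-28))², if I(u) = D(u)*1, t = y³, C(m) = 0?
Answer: 11390625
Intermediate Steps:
y = 15 (y = -3*(-5) = 15)
D(O) = 0 (D(O) = -(0 + 0)*O/4 = -0*O = -¼*0 = 0)
t = 3375 (t = 15³ = 3375)
I(u) = 0 (I(u) = 0*1 = 0)
(t + I(4)/(-28))² = (3375 + 0/(-28))² = (3375 + 0*(-1/28))² = (3375 + 0)² = 3375² = 11390625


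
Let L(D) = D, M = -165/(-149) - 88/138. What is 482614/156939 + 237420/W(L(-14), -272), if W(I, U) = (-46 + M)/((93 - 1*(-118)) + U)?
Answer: 23367786411916138/73462675083 ≈ 3.1809e+5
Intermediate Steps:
M = 4829/10281 (M = -165*(-1/149) - 88*1/138 = 165/149 - 44/69 = 4829/10281 ≈ 0.46970)
W(I, U) = -468097/(10281*(211 + U)) (W(I, U) = (-46 + 4829/10281)/((93 - 1*(-118)) + U) = -468097/(10281*((93 + 118) + U)) = -468097/(10281*(211 + U)))
482614/156939 + 237420/W(L(-14), -272) = 482614/156939 + 237420/((-468097/(2169291 + 10281*(-272)))) = 482614*(1/156939) + 237420/((-468097/(2169291 - 2796432))) = 482614/156939 + 237420/((-468097/(-627141))) = 482614/156939 + 237420/((-468097*(-1/627141))) = 482614/156939 + 237420/(468097/627141) = 482614/156939 + 237420*(627141/468097) = 482614/156939 + 148895816220/468097 = 23367786411916138/73462675083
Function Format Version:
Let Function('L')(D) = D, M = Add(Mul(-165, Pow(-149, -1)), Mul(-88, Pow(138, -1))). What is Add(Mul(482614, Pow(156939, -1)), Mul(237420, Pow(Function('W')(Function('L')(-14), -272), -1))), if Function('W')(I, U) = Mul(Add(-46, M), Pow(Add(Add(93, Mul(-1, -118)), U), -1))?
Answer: Rational(23367786411916138, 73462675083) ≈ 3.1809e+5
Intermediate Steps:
M = Rational(4829, 10281) (M = Add(Mul(-165, Rational(-1, 149)), Mul(-88, Rational(1, 138))) = Add(Rational(165, 149), Rational(-44, 69)) = Rational(4829, 10281) ≈ 0.46970)
Function('W')(I, U) = Mul(Rational(-468097, 10281), Pow(Add(211, U), -1)) (Function('W')(I, U) = Mul(Add(-46, Rational(4829, 10281)), Pow(Add(Add(93, Mul(-1, -118)), U), -1)) = Mul(Rational(-468097, 10281), Pow(Add(Add(93, 118), U), -1)) = Mul(Rational(-468097, 10281), Pow(Add(211, U), -1)))
Add(Mul(482614, Pow(156939, -1)), Mul(237420, Pow(Function('W')(Function('L')(-14), -272), -1))) = Add(Mul(482614, Pow(156939, -1)), Mul(237420, Pow(Mul(-468097, Pow(Add(2169291, Mul(10281, -272)), -1)), -1))) = Add(Mul(482614, Rational(1, 156939)), Mul(237420, Pow(Mul(-468097, Pow(Add(2169291, -2796432), -1)), -1))) = Add(Rational(482614, 156939), Mul(237420, Pow(Mul(-468097, Pow(-627141, -1)), -1))) = Add(Rational(482614, 156939), Mul(237420, Pow(Mul(-468097, Rational(-1, 627141)), -1))) = Add(Rational(482614, 156939), Mul(237420, Pow(Rational(468097, 627141), -1))) = Add(Rational(482614, 156939), Mul(237420, Rational(627141, 468097))) = Add(Rational(482614, 156939), Rational(148895816220, 468097)) = Rational(23367786411916138, 73462675083)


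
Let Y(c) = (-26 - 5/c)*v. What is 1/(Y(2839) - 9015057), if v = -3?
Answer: -2839/25593525366 ≈ -1.1093e-7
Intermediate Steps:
Y(c) = 78 + 15/c (Y(c) = (-26 - 5/c)*(-3) = 78 + 15/c)
1/(Y(2839) - 9015057) = 1/((78 + 15/2839) - 9015057) = 1/(221457/2839 - 9015057) = 1/(-25593525366/2839) = -2839/25593525366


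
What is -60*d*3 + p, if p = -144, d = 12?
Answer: -2304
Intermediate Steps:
-60*d*3 + p = -720*3 - 144 = -60*36 - 144 = -2160 - 144 = -2304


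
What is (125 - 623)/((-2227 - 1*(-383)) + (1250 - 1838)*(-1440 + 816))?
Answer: -249/182534 ≈ -0.0013641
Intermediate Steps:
(125 - 623)/((-2227 - 1*(-383)) + (1250 - 1838)*(-1440 + 816)) = -498/((-2227 + 383) - 588*(-624)) = -498/(-1844 + 366912) = -498/365068 = -498*1/365068 = -249/182534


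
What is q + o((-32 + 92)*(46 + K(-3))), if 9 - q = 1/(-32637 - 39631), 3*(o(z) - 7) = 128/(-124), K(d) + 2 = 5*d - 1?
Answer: 105222301/6720924 ≈ 15.656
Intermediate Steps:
K(d) = -3 + 5*d (K(d) = -2 + (5*d - 1) = -2 + (-1 + 5*d) = -3 + 5*d)
o(z) = 619/93 (o(z) = 7 + (128/(-124))/3 = 7 + (128*(-1/124))/3 = 7 + (⅓)*(-32/31) = 7 - 32/93 = 619/93)
q = 650413/72268 (q = 9 - 1/(-32637 - 39631) = 9 - 1/(-72268) = 9 - 1*(-1/72268) = 9 + 1/72268 = 650413/72268 ≈ 9.0000)
q + o((-32 + 92)*(46 + K(-3))) = 650413/72268 + 619/93 = 105222301/6720924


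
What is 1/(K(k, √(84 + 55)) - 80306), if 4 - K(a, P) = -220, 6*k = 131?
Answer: -1/80082 ≈ -1.2487e-5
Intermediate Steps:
k = 131/6 (k = (⅙)*131 = 131/6 ≈ 21.833)
K(a, P) = 224 (K(a, P) = 4 - 1*(-220) = 4 + 220 = 224)
1/(K(k, √(84 + 55)) - 80306) = 1/(224 - 80306) = 1/(-80082) = -1/80082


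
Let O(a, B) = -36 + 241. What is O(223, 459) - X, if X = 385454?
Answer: -385249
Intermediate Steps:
O(a, B) = 205
O(223, 459) - X = 205 - 1*385454 = 205 - 385454 = -385249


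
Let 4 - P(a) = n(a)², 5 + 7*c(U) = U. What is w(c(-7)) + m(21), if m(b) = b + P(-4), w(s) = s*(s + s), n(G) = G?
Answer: 729/49 ≈ 14.878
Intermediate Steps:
c(U) = -5/7 + U/7
P(a) = 4 - a²
w(s) = 2*s² (w(s) = s*(2*s) = 2*s²)
m(b) = -12 + b (m(b) = b + (4 - 1*(-4)²) = b + (4 - 1*16) = b + (4 - 16) = b - 12 = -12 + b)
w(c(-7)) + m(21) = 2*(-5/7 + (⅐)*(-7))² + (-12 + 21) = 2*(-5/7 - 1)² + 9 = 2*(-12/7)² + 9 = 2*(144/49) + 9 = 288/49 + 9 = 729/49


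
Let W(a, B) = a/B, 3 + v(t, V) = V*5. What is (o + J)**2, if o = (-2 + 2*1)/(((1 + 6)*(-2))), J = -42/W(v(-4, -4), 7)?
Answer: 86436/529 ≈ 163.40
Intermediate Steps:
v(t, V) = -3 + 5*V (v(t, V) = -3 + V*5 = -3 + 5*V)
J = 294/23 (J = -42*7/(-3 + 5*(-4)) = -42*7/(-3 - 20) = -42/((-23*1/7)) = -42/(-23/7) = -42*(-7/23) = 294/23 ≈ 12.783)
o = 0 (o = (-2 + 2)/((7*(-2))) = 0/(-14) = 0*(-1/14) = 0)
(o + J)**2 = (0 + 294/23)**2 = (294/23)**2 = 86436/529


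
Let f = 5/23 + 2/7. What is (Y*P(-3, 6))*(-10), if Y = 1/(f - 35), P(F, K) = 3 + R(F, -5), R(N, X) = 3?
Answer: 4830/2777 ≈ 1.7393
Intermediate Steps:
P(F, K) = 6 (P(F, K) = 3 + 3 = 6)
f = 81/161 (f = 5*(1/23) + 2*(⅐) = 5/23 + 2/7 = 81/161 ≈ 0.50311)
Y = -161/5554 (Y = 1/(81/161 - 35) = 1/(-5554/161) = -161/5554 ≈ -0.028988)
(Y*P(-3, 6))*(-10) = -161/5554*6*(-10) = -483/2777*(-10) = 4830/2777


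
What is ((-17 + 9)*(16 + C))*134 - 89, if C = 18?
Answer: -36537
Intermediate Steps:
((-17 + 9)*(16 + C))*134 - 89 = ((-17 + 9)*(16 + 18))*134 - 89 = -8*34*134 - 89 = -272*134 - 89 = -36448 - 89 = -36537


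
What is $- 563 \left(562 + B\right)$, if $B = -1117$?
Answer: $312465$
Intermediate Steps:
$- 563 \left(562 + B\right) = - 563 \left(562 - 1117\right) = \left(-563\right) \left(-555\right) = 312465$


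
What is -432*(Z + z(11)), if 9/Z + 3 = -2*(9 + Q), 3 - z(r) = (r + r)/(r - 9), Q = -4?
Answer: 48816/13 ≈ 3755.1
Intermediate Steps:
z(r) = 3 - 2*r/(-9 + r) (z(r) = 3 - (r + r)/(r - 9) = 3 - 2*r/(-9 + r))
Z = -9/13 (Z = 9/(-3 - 2*(9 - 4)) = 9/(-3 - 2*5) = 9/(-3 - 10) = 9/(-13) = 9*(-1/13) = -9/13 ≈ -0.69231)
-432*(Z + z(11)) = -432*(-9/13 + (-27 + 11)/(-9 + 11)) = -432*(-9/13 - 16/2) = -432*(-9/13 + (1/2)*(-16)) = -432*(-9/13 - 8) = -432*(-113/13) = 48816/13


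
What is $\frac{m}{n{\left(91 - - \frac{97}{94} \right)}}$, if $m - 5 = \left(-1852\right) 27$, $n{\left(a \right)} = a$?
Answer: $- \frac{4699906}{8651} \approx -543.28$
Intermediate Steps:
$m = -49999$ ($m = 5 - 50004 = -49999$)
$\frac{m}{n{\left(91 - - \frac{97}{94} \right)}} = - \frac{49999}{91 - - \frac{97}{94}} = - \frac{49999}{91 + \frac{97}{94}} = - \frac{49999}{\frac{8651}{94}} = \left(-49999\right) \frac{94}{8651} = - \frac{4699906}{8651}$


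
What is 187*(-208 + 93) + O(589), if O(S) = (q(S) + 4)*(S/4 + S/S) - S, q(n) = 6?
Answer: -41223/2 ≈ -20612.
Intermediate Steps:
O(S) = 10 + 3*S/2 (O(S) = (6 + 4)*(S/4 + S/S) - S = 10*(S*(1/4) + 1) - S = 10*(S/4 + 1) - S = 10*(1 + S/4) - S = (10 + 5*S/2) - S = 10 + 3*S/2)
187*(-208 + 93) + O(589) = 187*(-208 + 93) + (10 + (3/2)*589) = 187*(-115) + (10 + 1767/2) = -21505 + 1787/2 = -41223/2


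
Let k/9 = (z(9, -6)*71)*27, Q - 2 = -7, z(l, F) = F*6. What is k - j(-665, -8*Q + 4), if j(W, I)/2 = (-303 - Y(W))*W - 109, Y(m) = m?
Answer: -139430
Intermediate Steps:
z(l, F) = 6*F
Q = -5 (Q = 2 - 7 = -5)
j(W, I) = -218 + 2*W*(-303 - W) (j(W, I) = 2*((-303 - W)*W - 109) = 2*(W*(-303 - W) - 109) = 2*(-109 + W*(-303 - W)) = -218 + 2*W*(-303 - W))
k = -621108 (k = 9*(((6*(-6))*71)*27) = 9*(-36*71*27) = 9*(-2556*27) = 9*(-69012) = -621108)
k - j(-665, -8*Q + 4) = -621108 - (-218 - 606*(-665) - 2*(-665)²) = -621108 - (-218 + 402990 - 2*442225) = -621108 - (-218 + 402990 - 884450) = -621108 - 1*(-481678) = -621108 + 481678 = -139430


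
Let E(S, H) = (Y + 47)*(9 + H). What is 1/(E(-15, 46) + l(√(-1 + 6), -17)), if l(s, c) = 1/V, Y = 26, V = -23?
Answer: 23/92344 ≈ 0.00024907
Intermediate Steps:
l(s, c) = -1/23 (l(s, c) = 1/(-23) = -1/23)
E(S, H) = 657 + 73*H (E(S, H) = (26 + 47)*(9 + H) = 73*(9 + H) = 657 + 73*H)
1/(E(-15, 46) + l(√(-1 + 6), -17)) = 1/((657 + 73*46) - 1/23) = 1/((657 + 3358) - 1/23) = 1/(4015 - 1/23) = 1/(92344/23) = 23/92344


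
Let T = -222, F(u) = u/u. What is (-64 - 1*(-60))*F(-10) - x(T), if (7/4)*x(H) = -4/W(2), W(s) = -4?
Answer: -32/7 ≈ -4.5714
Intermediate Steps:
F(u) = 1
x(H) = 4/7 (x(H) = 4*(-4/(-4))/7 = 4*(-4*(-¼))/7 = (4/7)*1 = 4/7)
(-64 - 1*(-60))*F(-10) - x(T) = (-64 - 1*(-60))*1 - 1*4/7 = (-64 + 60)*1 - 4/7 = -4*1 - 4/7 = -4 - 4/7 = -32/7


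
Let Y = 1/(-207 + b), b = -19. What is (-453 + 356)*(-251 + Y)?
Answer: 5502519/226 ≈ 24347.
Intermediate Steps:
Y = -1/226 (Y = 1/(-207 - 19) = 1/(-226) = -1/226 ≈ -0.0044248)
(-453 + 356)*(-251 + Y) = (-453 + 356)*(-251 - 1/226) = -97*(-56727/226) = 5502519/226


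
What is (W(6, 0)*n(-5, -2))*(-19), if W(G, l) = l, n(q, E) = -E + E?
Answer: 0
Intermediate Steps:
n(q, E) = 0
(W(6, 0)*n(-5, -2))*(-19) = (0*0)*(-19) = 0*(-19) = 0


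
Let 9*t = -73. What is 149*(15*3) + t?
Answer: 60272/9 ≈ 6696.9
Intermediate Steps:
t = -73/9 (t = (⅑)*(-73) = -73/9 ≈ -8.1111)
149*(15*3) + t = 149*(15*3) - 73/9 = 149*45 - 73/9 = 6705 - 73/9 = 60272/9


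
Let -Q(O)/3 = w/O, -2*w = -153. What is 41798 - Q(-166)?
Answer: 13876477/332 ≈ 41797.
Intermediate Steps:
w = 153/2 (w = -1/2*(-153) = 153/2 ≈ 76.500)
Q(O) = -459/(2*O)
41798 - Q(-166) = 41798 - (-459)/(2*(-166)) = 41798 - (-459)*(-1)/(2*166) = 41798 - 1*459/332 = 41798 - 459/332 = 13876477/332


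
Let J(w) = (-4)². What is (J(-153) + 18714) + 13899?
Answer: 32629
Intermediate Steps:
J(w) = 16
(J(-153) + 18714) + 13899 = (16 + 18714) + 13899 = 18730 + 13899 = 32629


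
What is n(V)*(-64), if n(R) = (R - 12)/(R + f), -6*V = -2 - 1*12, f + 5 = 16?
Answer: 232/5 ≈ 46.400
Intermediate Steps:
f = 11 (f = -5 + 16 = 11)
V = 7/3 (V = -(-2 - 1*12)/6 = -(-2 - 12)/6 = -1/6*(-14) = 7/3 ≈ 2.3333)
n(R) = (-12 + R)/(11 + R) (n(R) = (R - 12)/(R + 11) = (-12 + R)/(11 + R))
n(V)*(-64) = ((-12 + 7/3)/(11 + 7/3))*(-64) = (-29/3/(40/3))*(-64) = ((3/40)*(-29/3))*(-64) = -29/40*(-64) = 232/5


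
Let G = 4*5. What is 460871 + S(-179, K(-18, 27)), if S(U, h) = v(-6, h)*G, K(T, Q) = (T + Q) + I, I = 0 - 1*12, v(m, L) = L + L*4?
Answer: 460571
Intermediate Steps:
v(m, L) = 5*L (v(m, L) = L + 4*L = 5*L)
I = -12 (I = 0 - 12 = -12)
G = 20
K(T, Q) = -12 + Q + T (K(T, Q) = (T + Q) - 12 = (Q + T) - 12 = -12 + Q + T)
S(U, h) = 100*h (S(U, h) = (5*h)*20 = 100*h)
460871 + S(-179, K(-18, 27)) = 460871 + 100*(-12 + 27 - 18) = 460871 + 100*(-3) = 460871 - 300 = 460571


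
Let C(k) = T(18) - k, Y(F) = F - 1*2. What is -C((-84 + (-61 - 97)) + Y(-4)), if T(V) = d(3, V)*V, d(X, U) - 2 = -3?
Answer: -230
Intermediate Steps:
d(X, U) = -1 (d(X, U) = 2 - 3 = -1)
T(V) = -V
Y(F) = -2 + F (Y(F) = F - 2 = -2 + F)
C(k) = -18 - k (C(k) = -1*18 - k = -18 - k)
-C((-84 + (-61 - 97)) + Y(-4)) = -(-18 - ((-84 + (-61 - 97)) + (-2 - 4))) = -(-18 - ((-84 - 158) - 6)) = -(-18 - (-242 - 6)) = -(-18 - 1*(-248)) = -(-18 + 248) = -1*230 = -230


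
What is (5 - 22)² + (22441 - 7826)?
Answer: 14904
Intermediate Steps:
(5 - 22)² + (22441 - 7826) = (-17)² + 14615 = 289 + 14615 = 14904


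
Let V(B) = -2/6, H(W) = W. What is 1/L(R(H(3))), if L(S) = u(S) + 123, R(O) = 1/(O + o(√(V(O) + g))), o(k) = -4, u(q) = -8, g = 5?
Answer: 1/115 ≈ 0.0086956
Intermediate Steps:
V(B) = -⅓ (V(B) = -2*⅙ = -⅓)
R(O) = 1/(-4 + O) (R(O) = 1/(O - 4) = 1/(-4 + O))
L(S) = 115 (L(S) = -8 + 123 = 115)
1/L(R(H(3))) = 1/115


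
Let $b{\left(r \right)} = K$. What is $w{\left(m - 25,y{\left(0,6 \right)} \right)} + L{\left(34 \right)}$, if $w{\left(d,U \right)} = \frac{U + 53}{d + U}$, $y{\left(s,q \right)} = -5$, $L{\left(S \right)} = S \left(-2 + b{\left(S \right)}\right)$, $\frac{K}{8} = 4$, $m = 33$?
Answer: $1036$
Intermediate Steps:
$K = 32$ ($K = 8 \cdot 4 = 32$)
$b{\left(r \right)} = 32$
$L{\left(S \right)} = 30 S$ ($L{\left(S \right)} = S \left(-2 + 32\right) = S 30 = 30 S$)
$w{\left(d,U \right)} = \frac{53 + U}{U + d}$
$w{\left(m - 25,y{\left(0,6 \right)} \right)} + L{\left(34 \right)} = \frac{53 - 5}{-5 + \left(33 - 25\right)} + 30 \cdot 34 = \frac{1}{-5 + \left(33 - 25\right)} 48 + 1020 = \frac{1}{-5 + 8} \cdot 48 + 1020 = \frac{1}{3} \cdot 48 + 1020 = 16 + 1020 = 1036$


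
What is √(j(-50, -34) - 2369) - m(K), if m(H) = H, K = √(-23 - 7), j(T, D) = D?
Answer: I*(-√30 + 3*√267) ≈ 43.543*I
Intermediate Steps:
K = I*√30 (K = √(-30) = I*√30 ≈ 5.4772*I)
√(j(-50, -34) - 2369) - m(K) = √(-34 - 2369) - I*√30 = √(-2403) - I*√30 = 3*I*√267 - I*√30 = -I*√30 + 3*I*√267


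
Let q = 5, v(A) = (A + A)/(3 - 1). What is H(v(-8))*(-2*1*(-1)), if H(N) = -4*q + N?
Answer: -56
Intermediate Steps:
v(A) = A (v(A) = (2*A)/2 = (2*A)*(½) = A)
H(N) = -20 + N (H(N) = -4*5 + N = -20 + N)
H(v(-8))*(-2*1*(-1)) = (-20 - 8)*(-2*1*(-1)) = -(-56)*(-1) = -28*2 = -56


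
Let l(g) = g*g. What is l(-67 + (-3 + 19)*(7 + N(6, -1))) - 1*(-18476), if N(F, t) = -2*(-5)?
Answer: 60501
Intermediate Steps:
N(F, t) = 10
l(g) = g²
l(-67 + (-3 + 19)*(7 + N(6, -1))) - 1*(-18476) = (-67 + (-3 + 19)*(7 + 10))² - 1*(-18476) = (-67 + 16*17)² + 18476 = (-67 + 272)² + 18476 = 205² + 18476 = 42025 + 18476 = 60501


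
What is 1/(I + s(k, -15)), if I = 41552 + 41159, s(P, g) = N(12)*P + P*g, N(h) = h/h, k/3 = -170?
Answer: 1/89851 ≈ 1.1130e-5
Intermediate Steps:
k = -510 (k = 3*(-170) = -510)
N(h) = 1
s(P, g) = P + P*g (s(P, g) = 1*P + P*g = P + P*g)
I = 82711
1/(I + s(k, -15)) = 1/(82711 - 510*(1 - 15)) = 1/(82711 - 510*(-14)) = 1/(82711 + 7140) = 1/89851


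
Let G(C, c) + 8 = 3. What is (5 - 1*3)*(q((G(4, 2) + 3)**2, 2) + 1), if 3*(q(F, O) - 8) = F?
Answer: 62/3 ≈ 20.667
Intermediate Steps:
G(C, c) = -5 (G(C, c) = -8 + 3 = -5)
q(F, O) = 8 + F/3
(5 - 1*3)*(q((G(4, 2) + 3)**2, 2) + 1) = (5 - 1*3)*((8 + (-5 + 3)**2/3) + 1) = (5 - 3)*((8 + (1/3)*(-2)**2) + 1) = 2*((8 + (1/3)*4) + 1) = 2*((8 + 4/3) + 1) = 2*(28/3 + 1) = 2*(31/3) = 62/3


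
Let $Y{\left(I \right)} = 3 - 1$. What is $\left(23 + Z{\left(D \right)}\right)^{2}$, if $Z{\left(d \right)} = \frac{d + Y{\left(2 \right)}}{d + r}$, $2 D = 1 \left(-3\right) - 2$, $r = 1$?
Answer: $\frac{4900}{9} \approx 544.44$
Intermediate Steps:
$Y{\left(I \right)} = 2$ ($Y{\left(I \right)} = 3 - 1 = 2$)
$D = - \frac{5}{2}$ ($D = \frac{1 \left(-3\right) - 2}{2} = \frac{-3 - 2}{2} = \frac{1}{2} \left(-5\right) = - \frac{5}{2} \approx -2.5$)
$Z{\left(d \right)} = \frac{2 + d}{1 + d}$ ($Z{\left(d \right)} = \frac{d + 2}{d + 1} = \frac{2 + d}{1 + d}$)
$\left(23 + Z{\left(D \right)}\right)^{2} = \left(23 + \frac{2 - \frac{5}{2}}{1 - \frac{5}{2}}\right)^{2} = \left(23 + \frac{1}{- \frac{3}{2}} \left(- \frac{1}{2}\right)\right)^{2} = \left(23 - - \frac{1}{3}\right)^{2} = \left(23 + \frac{1}{3}\right)^{2} = \left(\frac{70}{3}\right)^{2} = \frac{4900}{9}$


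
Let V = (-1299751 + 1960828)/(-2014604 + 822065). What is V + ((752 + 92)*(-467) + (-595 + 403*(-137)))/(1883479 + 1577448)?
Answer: -941508977195/1375763474551 ≈ -0.68435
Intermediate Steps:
V = -220359/397513 (V = 661077/(-1192539) = 661077*(-1/1192539) = -220359/397513 ≈ -0.55434)
V + ((752 + 92)*(-467) + (-595 + 403*(-137)))/(1883479 + 1577448) = -220359/397513 + ((752 + 92)*(-467) + (-595 + 403*(-137)))/(1883479 + 1577448) = -220359/397513 + (844*(-467) + (-595 - 55211))/3460927 = -220359/397513 + (-394148 - 55806)*(1/3460927) = -220359/397513 - 449954*1/3460927 = -220359/397513 - 449954/3460927 = -941508977195/1375763474551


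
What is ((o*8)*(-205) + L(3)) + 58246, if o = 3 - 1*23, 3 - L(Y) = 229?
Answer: 90820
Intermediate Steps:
L(Y) = -226 (L(Y) = 3 - 1*229 = 3 - 229 = -226)
o = -20 (o = 3 - 23 = -20)
((o*8)*(-205) + L(3)) + 58246 = (-20*8*(-205) - 226) + 58246 = (-160*(-205) - 226) + 58246 = (32800 - 226) + 58246 = 32574 + 58246 = 90820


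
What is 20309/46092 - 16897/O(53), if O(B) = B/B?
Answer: -33860705/2004 ≈ -16897.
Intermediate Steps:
O(B) = 1
20309/46092 - 16897/O(53) = 20309/46092 - 16897/1 = 20309*(1/46092) - 16897*1 = 883/2004 - 16897 = -33860705/2004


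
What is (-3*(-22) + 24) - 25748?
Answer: -25658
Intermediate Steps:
(-3*(-22) + 24) - 25748 = (66 + 24) - 25748 = 90 - 25748 = -25658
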